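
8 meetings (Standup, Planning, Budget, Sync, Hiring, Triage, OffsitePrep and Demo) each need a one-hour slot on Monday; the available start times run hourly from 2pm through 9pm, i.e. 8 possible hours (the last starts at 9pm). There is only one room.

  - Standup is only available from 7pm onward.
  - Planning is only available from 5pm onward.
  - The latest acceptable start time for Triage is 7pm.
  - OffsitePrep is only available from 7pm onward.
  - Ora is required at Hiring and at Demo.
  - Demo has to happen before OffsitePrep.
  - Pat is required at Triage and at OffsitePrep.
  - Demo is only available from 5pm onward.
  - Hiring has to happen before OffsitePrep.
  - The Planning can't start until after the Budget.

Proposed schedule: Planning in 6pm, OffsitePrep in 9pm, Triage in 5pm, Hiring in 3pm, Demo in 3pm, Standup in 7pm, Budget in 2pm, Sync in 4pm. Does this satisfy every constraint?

Demo is only available from 5pm onward — violated.
Pat is required at Triage and at OffsitePrep — holds.
The Planning can't start until after the Budget — holds.
Demo has to happen before OffsitePrep — holds.
Standup is only available from 7pm onward — holds.
Planning is only available from 5pm onward — holds.
Hiring has to happen before OffsitePrep — holds.
OffsitePrep is only available from 7pm onward — holds.
The latest acceptable start time for Triage is 7pm — holds.
Ora is required at Hiring and at Demo — violated.
There is only one room — violated.

No — it violates: Ora is required at Hiring and at Demo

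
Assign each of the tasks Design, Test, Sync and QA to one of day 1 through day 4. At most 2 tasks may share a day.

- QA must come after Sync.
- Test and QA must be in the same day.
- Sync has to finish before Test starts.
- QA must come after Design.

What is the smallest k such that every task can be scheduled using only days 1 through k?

The precedence chain requires at least 2 distinct days.
With at most 2 per day and 4 tasks, at least 2 days are needed.
2 works (last occupied day: day 2): for example Test=day 2; Design=day 1; QA=day 2; Sync=day 1.

2 days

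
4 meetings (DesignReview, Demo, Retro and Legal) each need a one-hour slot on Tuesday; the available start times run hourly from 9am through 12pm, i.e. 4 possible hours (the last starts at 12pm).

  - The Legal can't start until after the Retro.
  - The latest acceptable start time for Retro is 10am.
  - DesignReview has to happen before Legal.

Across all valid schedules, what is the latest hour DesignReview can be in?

11am

Downstream work caps DesignReview at 11am.
DesignReview at 11am is achievable: Legal -> 12pm; DesignReview -> 11am; Retro -> 9am; Demo -> 9am.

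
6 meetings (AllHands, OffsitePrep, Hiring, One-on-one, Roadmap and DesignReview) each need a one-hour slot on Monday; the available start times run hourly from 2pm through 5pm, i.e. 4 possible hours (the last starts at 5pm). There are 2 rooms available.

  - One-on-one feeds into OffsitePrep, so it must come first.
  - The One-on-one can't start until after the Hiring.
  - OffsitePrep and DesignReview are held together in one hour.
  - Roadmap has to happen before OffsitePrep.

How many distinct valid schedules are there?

Splitting on AllHands: it can be 2pm (8), 3pm (8), 4pm (7), 5pm (2). Listing each branch's schedules as (OffsitePrep, Hiring, One-on-one, Roadmap, DesignReview):
AllHands=2pm: (4pm,2pm,3pm,3pm,4pm) (5pm,2pm,3pm,3pm,5pm) (5pm,2pm,3pm,4pm,5pm) (5pm,2pm,4pm,3pm,5pm) (5pm,2pm,4pm,4pm,5pm) (5pm,3pm,4pm,2pm,5pm) (5pm,3pm,4pm,3pm,5pm) (5pm,3pm,4pm,4pm,5pm) — 8.
AllHands=3pm: (4pm,2pm,3pm,2pm,4pm) (5pm,2pm,3pm,2pm,5pm) (5pm,2pm,3pm,4pm,5pm) (5pm,2pm,4pm,2pm,5pm) (5pm,2pm,4pm,3pm,5pm) (5pm,2pm,4pm,4pm,5pm) (5pm,3pm,4pm,2pm,5pm) (5pm,3pm,4pm,4pm,5pm) — 8.
AllHands=4pm: (5pm,2pm,3pm,2pm,5pm) (5pm,2pm,3pm,3pm,5pm) (5pm,2pm,3pm,4pm,5pm) (5pm,2pm,4pm,2pm,5pm) (5pm,2pm,4pm,3pm,5pm) (5pm,3pm,4pm,2pm,5pm) (5pm,3pm,4pm,3pm,5pm) — 7.
AllHands=5pm: (4pm,2pm,3pm,2pm,4pm) (4pm,2pm,3pm,3pm,4pm) — 2.
Summing: 8 + 8 + 7 + 2 = 25.

25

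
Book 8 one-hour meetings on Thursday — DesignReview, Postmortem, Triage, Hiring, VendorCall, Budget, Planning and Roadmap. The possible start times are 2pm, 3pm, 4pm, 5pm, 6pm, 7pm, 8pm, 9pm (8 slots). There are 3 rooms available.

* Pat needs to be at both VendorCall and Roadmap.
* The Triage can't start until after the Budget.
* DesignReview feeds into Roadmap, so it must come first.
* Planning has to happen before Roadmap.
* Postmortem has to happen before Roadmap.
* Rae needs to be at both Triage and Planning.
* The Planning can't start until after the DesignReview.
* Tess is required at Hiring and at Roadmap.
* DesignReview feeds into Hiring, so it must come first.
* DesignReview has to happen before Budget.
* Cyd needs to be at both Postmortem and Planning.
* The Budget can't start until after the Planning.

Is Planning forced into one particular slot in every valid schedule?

Planning can be 3pm (e.g. Roadmap in 4pm; VendorCall in 2pm; Planning in 3pm; Triage in 5pm; Postmortem in 2pm; Budget in 4pm; DesignReview in 2pm; Hiring in 3pm) or 4pm (e.g. DesignReview in 2pm, Budget in 5pm, Roadmap in 5pm, Postmortem in 2pm, Planning in 4pm, VendorCall in 2pm, Hiring in 3pm, Triage in 6pm).

No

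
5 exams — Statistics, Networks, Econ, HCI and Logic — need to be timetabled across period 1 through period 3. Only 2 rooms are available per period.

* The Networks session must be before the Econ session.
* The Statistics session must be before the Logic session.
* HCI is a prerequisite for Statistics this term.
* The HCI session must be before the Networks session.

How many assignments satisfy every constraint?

1

Enumerating: Logic -> period 3; HCI -> period 1; Econ -> period 3; Networks -> period 2; Statistics -> period 2.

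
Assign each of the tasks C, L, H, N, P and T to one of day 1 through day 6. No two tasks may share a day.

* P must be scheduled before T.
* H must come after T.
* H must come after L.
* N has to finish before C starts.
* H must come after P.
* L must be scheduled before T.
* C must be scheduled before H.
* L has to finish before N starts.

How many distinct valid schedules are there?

9

Splitting on C: it can be day 3 (1), day 4 (3), day 5 (5). Listing each branch's schedules as (L, H, N, P, T) by day number:
C=day 3: (1,6,2,4,5) — 1.
C=day 4: (1,6,2,3,5) (1,6,3,2,5) (2,6,3,1,5) — 3.
C=day 5: (1,6,2,3,4) (1,6,3,2,4) (1,6,4,2,3) (2,6,3,1,4) (2,6,4,1,3) — 5.
Summing: 1 + 3 + 5 = 9.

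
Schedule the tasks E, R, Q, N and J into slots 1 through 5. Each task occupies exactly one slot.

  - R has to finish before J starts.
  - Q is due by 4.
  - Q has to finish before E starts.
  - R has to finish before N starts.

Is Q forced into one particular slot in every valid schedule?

No

Q can be 1 (e.g. J=2; E=2; N=2; Q=1; R=1) or 2 (e.g. Q -> 2, E -> 3, R -> 1, N -> 2, J -> 2).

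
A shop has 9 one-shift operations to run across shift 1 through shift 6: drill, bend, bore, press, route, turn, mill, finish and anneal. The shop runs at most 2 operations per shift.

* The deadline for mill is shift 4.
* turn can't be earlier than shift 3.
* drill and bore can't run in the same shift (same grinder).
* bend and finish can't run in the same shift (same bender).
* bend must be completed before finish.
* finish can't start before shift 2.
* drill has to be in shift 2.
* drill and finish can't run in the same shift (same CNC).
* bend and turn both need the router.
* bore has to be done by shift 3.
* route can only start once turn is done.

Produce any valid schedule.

bore in shift 1; press in shift 4; drill in shift 2; bend in shift 2; anneal in shift 5; finish in shift 3; mill in shift 1; route in shift 4; turn in shift 3

Checking: turn(shift 3) before route(shift 4); bend(shift 2) before finish(shift 3); drill(shift 2) != bore(shift 1); bend(shift 2) != finish(shift 3); drill(shift 2) != finish(shift 3); bend(shift 2) != turn(shift 3); mill=shift 1 in [shift 1,shift 4]; turn=shift 3 in [shift 3,shift 6]; drill=shift 2 in [shift 2,shift 2]; finish=shift 3 in [shift 2,shift 6]; bore=shift 1 in [shift 1,shift 3]; max 2 per shift (cap 2).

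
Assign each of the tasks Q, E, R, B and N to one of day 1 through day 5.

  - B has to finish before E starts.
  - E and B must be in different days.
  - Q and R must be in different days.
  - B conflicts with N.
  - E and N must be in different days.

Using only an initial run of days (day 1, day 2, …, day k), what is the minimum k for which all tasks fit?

The precedence chain requires at least 2 distinct days.
Could 2 days be enough, i.e. nothing placed later than day 2? No: E must come after B (at day 1 or later) → {day 2}; B must come before E (at day 2 or earlier) → {day 1}; N can't share with B (day 1) → {day 2}; N can't share with E (day 2) → nothing is left.
So 2 days is not enough.
3 works (last occupied day: day 3): for example R=day 2; B=day 1; E=day 2; N=day 3; Q=day 1.

3 days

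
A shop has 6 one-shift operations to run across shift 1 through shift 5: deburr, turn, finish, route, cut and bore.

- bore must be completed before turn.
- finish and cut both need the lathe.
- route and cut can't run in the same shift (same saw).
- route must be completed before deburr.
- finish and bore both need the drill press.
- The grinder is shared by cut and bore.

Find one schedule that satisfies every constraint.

deburr -> shift 2, turn -> shift 2, route -> shift 1, cut -> shift 3, bore -> shift 1, finish -> shift 2

Checking: route(shift 1) before deburr(shift 2); bore(shift 1) before turn(shift 2); route(shift 1) != cut(shift 3); finish(shift 2) != bore(shift 1); finish(shift 2) != cut(shift 3); cut(shift 3) != bore(shift 1).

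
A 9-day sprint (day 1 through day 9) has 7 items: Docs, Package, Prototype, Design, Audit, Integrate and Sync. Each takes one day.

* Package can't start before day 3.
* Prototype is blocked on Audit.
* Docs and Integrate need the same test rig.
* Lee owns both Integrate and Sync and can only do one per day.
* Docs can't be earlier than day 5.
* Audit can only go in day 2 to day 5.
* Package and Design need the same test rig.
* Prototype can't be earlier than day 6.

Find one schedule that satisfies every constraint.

Package in day 3, Prototype in day 6, Audit in day 2, Integrate in day 1, Docs in day 5, Design in day 1, Sync in day 2

Checking: Audit(day 2) before Prototype(day 6); Integrate(day 1) != Sync(day 2); Docs(day 5) != Integrate(day 1); Package(day 3) != Design(day 1); Docs=day 5 in [day 5,day 9]; Package=day 3 in [day 3,day 9]; Prototype=day 6 in [day 6,day 9]; Audit=day 2 in [day 2,day 5].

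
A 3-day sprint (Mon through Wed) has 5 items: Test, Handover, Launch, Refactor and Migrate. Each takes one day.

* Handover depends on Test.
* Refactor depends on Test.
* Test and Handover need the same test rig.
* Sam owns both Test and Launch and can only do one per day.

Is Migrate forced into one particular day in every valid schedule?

Migrate can be Mon (e.g. Handover -> Tue; Test -> Mon; Migrate -> Mon; Refactor -> Tue; Launch -> Tue) or Tue (e.g. Test -> Mon, Migrate -> Tue, Launch -> Tue, Refactor -> Tue, Handover -> Tue).

No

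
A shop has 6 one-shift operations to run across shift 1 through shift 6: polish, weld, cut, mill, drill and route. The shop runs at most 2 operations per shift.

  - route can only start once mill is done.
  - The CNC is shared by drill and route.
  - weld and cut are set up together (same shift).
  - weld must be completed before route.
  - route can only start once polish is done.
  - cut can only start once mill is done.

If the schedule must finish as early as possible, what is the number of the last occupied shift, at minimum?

The precedence chain requires at least 3 distinct shifts.
With at most 2 per shift and 6 operations, at least 3 shifts are needed.
Could 3 shifts be enough, i.e. nothing placed later than shift 3? No: route must come after mill (at shift 1 or later) → {shift 2, shift 3}; mill must come before route (at shift 3 or earlier) → {shift 1, shift 2}; weld must come before route (at shift 3 or earlier) → {shift 1, shift 2}; cut must come after mill (at shift 1 or later) → {shift 2, shift 3}; polish must come before route (at shift 3 or earlier) → {shift 1, shift 2}; weld must be in the same shift as cut (in {shift 2, shift 3}) → {shift 2}; cut must be in the same shift as weld (in {shift 2}) → {shift 2}; polish can't use shift 2, already full with weld and cut (limit 2) → {shift 1}; mill can't use shift 2, already full with weld and cut (limit 2) → {shift 1}; drill can't use shift 2, already full with weld and cut (limit 2) → {shift 1, shift 3}; route can't use shift 2, already full with weld and cut (limit 2) → {shift 3}; drill can't share with route (shift 3) → {shift 1}; that puts polish, mill and drill all in shift 1 — more than 2 per shift.
So 3 shifts is not enough.
4 works (last occupied shift: shift 4): for example drill -> shift 4; weld -> shift 2; polish -> shift 1; cut -> shift 2; route -> shift 3; mill -> shift 1.

shift 4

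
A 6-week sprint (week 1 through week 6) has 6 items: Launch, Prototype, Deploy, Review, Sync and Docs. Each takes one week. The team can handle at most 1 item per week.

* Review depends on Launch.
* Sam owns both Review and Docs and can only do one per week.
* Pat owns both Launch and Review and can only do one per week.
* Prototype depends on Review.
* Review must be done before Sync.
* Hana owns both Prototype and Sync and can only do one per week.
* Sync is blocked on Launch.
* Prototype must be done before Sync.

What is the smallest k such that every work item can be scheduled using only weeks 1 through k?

6 weeks

The precedence chain requires at least 4 distinct weeks.
With at most 1 per week and 6 work items, at least 6 weeks are needed.
6 works (last occupied week: week 6): for example Prototype in week 3, Sync in week 4, Deploy in week 5, Launch in week 1, Review in week 2, Docs in week 6.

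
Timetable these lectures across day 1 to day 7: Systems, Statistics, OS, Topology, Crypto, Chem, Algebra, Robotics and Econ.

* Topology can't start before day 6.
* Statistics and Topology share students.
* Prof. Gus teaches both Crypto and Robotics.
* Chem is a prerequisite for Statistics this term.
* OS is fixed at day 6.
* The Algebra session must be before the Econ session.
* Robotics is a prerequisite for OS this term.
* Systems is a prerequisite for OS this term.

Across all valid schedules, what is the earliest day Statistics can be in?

day 2

Precedence pushes Statistics to at least day 2.
Statistics at day 2 is achievable: Econ in day 2, Systems in day 1, Robotics in day 1, Algebra in day 1, Chem in day 1, Topology in day 6, Statistics in day 2, Crypto in day 2, OS in day 6.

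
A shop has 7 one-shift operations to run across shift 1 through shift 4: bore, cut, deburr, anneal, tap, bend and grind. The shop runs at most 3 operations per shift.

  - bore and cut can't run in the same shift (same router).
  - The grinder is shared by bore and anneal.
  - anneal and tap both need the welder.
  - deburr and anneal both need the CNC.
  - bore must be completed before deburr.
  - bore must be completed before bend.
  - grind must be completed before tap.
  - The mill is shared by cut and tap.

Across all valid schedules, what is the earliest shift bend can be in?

shift 2

Precedence pushes bend to at least shift 2.
bend at shift 2 is achievable: anneal in shift 3, bend in shift 2, tap in shift 2, bore in shift 1, cut in shift 3, grind in shift 1, deburr in shift 2.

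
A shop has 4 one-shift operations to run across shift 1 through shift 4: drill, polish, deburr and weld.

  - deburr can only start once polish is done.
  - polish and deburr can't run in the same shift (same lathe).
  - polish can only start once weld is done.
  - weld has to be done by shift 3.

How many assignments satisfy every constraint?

Splitting on drill: it can be shift 1 (4), shift 2 (4), shift 3 (4), shift 4 (4). Listing each branch's schedules as (polish, deburr, weld) by shift number:
drill=shift 1: (2,3,1) (2,4,1) (3,4,1) (3,4,2) — 4.
drill=shift 2: (2,3,1) (2,4,1) (3,4,1) (3,4,2) — 4.
drill=shift 3: (2,3,1) (2,4,1) (3,4,1) (3,4,2) — 4.
drill=shift 4: (2,3,1) (2,4,1) (3,4,1) (3,4,2) — 4.
Summing: 4 + 4 + 4 + 4 = 16.

16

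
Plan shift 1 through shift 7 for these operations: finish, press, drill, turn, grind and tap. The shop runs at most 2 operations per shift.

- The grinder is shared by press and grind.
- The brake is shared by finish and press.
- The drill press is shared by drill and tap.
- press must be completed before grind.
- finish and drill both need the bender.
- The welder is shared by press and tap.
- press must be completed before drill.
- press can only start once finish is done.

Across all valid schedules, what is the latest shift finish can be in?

shift 5

Downstream work caps finish at shift 5.
finish at shift 5 is achievable: turn in shift 1; press in shift 6; finish in shift 5; tap in shift 1; grind in shift 7; drill in shift 7.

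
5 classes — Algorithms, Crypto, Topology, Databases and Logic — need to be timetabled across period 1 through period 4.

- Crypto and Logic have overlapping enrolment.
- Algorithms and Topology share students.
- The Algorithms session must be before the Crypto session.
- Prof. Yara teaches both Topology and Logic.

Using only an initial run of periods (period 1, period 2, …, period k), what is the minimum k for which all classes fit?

The precedence chain requires at least 2 distinct periods.
2 works (last occupied period: period 2): for example Crypto in period 2; Logic in period 1; Topology in period 2; Algorithms in period 1; Databases in period 1.

2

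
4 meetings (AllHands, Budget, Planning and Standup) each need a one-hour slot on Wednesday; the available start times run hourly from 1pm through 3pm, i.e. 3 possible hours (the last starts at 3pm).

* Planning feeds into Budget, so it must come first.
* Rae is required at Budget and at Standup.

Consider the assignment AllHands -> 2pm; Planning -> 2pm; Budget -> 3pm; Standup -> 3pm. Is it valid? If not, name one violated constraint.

No. Rae is required at Budget and at Standup is not satisfied.

Rae is required at Budget and at Standup — violated.
Planning feeds into Budget, so it must come first — holds.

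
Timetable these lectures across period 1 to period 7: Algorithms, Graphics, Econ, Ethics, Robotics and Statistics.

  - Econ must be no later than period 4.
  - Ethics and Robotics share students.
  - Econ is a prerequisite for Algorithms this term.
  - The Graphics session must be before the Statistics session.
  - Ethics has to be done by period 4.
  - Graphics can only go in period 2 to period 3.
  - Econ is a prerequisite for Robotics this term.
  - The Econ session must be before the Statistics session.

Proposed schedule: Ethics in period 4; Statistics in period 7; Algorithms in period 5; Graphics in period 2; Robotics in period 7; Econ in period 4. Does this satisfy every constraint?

Econ is a prerequisite for Robotics this term — holds.
The Graphics session must be before the Statistics session — holds.
Econ is a prerequisite for Algorithms this term — holds.
Ethics and Robotics share students — holds.
The Econ session must be before the Statistics session — holds.
Ethics has to be done by period 4 — holds.
Graphics can only go in period 2 to period 3 — holds.
Econ must be no later than period 4 — holds.

Valid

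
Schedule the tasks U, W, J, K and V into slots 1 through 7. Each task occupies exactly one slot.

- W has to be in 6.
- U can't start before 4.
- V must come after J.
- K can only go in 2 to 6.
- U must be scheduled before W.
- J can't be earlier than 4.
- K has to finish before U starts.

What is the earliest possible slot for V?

5

Precedence pushes V to at least 5.
V at 5 is achievable: V -> 5; U -> 4; K -> 2; W -> 6; J -> 4.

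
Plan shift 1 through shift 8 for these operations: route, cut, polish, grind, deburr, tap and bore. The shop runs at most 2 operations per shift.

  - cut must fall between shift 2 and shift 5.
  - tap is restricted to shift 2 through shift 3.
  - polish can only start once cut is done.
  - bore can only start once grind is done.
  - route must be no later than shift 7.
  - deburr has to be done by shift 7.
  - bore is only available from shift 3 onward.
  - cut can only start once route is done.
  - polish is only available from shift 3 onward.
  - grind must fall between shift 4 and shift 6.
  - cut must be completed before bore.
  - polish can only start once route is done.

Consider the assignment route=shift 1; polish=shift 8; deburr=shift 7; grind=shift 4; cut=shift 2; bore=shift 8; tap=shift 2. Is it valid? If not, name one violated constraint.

Yes

polish can only start once route is done — holds.
cut must fall between shift 2 and shift 5 — holds.
polish can only start once cut is done — holds.
route must be no later than shift 7 — holds.
cut must be completed before bore — holds.
bore can only start once grind is done — holds.
The shop runs at most 2 operations per shift — holds.
bore is only available from shift 3 onward — holds.
grind must fall between shift 4 and shift 6 — holds.
polish is only available from shift 3 onward — holds.
cut can only start once route is done — holds.
tap is restricted to shift 2 through shift 3 — holds.
deburr has to be done by shift 7 — holds.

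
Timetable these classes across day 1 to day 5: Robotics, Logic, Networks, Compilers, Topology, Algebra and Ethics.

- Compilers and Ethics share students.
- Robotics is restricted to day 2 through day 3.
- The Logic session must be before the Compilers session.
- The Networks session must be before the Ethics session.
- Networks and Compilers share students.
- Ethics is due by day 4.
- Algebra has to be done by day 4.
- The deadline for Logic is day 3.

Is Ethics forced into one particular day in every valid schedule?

No

Ethics can be day 2 (e.g. Networks=day 1; Ethics=day 2; Topology=day 1; Robotics=day 2; Compilers=day 3; Algebra=day 1; Logic=day 1) or day 3 (e.g. Compilers in day 2, Logic in day 1, Robotics in day 2, Ethics in day 3, Algebra in day 1, Networks in day 1, Topology in day 1).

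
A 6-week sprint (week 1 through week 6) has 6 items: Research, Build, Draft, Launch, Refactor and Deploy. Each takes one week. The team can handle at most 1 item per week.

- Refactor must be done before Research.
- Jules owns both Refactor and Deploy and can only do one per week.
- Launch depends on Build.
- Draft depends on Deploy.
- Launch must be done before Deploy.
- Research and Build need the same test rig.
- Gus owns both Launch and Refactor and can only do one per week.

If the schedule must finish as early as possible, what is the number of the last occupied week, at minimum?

The precedence chain requires at least 4 distinct weeks.
With at most 1 per week and 6 tasks, at least 6 weeks are needed.
6 works (last occupied week: week 6): for example Deploy -> week 3; Launch -> week 2; Refactor -> week 4; Research -> week 5; Build -> week 1; Draft -> week 6.

6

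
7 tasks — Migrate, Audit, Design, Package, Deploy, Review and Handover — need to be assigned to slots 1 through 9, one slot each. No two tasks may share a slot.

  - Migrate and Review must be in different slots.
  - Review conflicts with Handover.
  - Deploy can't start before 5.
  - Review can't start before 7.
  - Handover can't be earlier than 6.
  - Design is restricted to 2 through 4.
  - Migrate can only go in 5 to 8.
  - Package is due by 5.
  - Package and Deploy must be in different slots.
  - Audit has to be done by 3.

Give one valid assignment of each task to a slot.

Migrate in 5; Review in 7; Package in 3; Design in 2; Audit in 1; Handover in 6; Deploy in 8

Checking: Review(7) != Handover(6); Migrate(5) != Review(7); Package(3) != Deploy(8); Audit=1 in [1,3]; Migrate=5 in [5,8]; Deploy=8 in [5,9]; Handover=6 in [6,9]; Package=3 in [1,5]; Design=2 in [2,4]; Review=7 in [7,9]; max 1 per slot (cap 1).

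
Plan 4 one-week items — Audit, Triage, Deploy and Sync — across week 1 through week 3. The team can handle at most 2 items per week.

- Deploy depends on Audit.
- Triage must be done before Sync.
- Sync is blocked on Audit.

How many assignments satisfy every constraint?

Splitting on Audit: it can be week 1 (6), week 2 (2). Listing each branch's schedules as (Triage, Deploy, Sync) by week number:
Audit=week 1: (1,2,2) (1,2,3) (1,3,2) (1,3,3) (2,2,3) (2,3,3) — 6.
Audit=week 2: (1,3,3) (2,3,3) — 2.
Summing: 6 + 2 = 8.

8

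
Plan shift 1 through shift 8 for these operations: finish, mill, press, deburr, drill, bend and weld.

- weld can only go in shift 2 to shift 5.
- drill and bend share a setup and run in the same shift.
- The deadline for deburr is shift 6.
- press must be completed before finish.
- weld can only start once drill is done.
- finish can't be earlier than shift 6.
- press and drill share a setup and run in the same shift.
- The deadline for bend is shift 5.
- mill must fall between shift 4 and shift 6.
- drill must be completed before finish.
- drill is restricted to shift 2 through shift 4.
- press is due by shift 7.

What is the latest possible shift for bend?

Bend must be in the same shift as drill, which can't be before shift 2, so bend is at least shift 2; bend's own window allows nothing later than shift 5; bend must be in the same shift as drill, which can't be after shift 4, so bend is at most shift 4.
bend at shift 4 is achievable: weld=shift 5, drill=shift 4, finish=shift 6, press=shift 4, deburr=shift 1, mill=shift 4, bend=shift 4.

shift 4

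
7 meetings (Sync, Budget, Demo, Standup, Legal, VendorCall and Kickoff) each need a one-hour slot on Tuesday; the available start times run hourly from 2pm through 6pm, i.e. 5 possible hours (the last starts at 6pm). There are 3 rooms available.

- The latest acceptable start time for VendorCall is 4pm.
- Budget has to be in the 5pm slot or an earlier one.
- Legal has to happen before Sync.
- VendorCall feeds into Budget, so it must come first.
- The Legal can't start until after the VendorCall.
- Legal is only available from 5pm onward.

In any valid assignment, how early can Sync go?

Precedence pushes Sync to at least 6pm.
Sync at 6pm is achievable: Sync in 6pm; Budget in 3pm; Standup in 2pm; Demo in 2pm; Kickoff in 3pm; VendorCall in 2pm; Legal in 5pm.

6pm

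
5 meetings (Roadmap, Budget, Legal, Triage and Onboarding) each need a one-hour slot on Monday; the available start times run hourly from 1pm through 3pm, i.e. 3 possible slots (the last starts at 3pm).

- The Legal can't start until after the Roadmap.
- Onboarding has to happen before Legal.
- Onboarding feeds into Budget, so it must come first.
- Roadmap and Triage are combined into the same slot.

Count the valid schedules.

8

Splitting on Roadmap: it can be 1pm (5), 2pm (3). Listing each branch's schedules as (Budget, Legal, Triage, Onboarding):
Roadmap=1pm: (2pm,2pm,1pm,1pm) (2pm,3pm,1pm,1pm) (3pm,2pm,1pm,1pm) (3pm,3pm,1pm,1pm) (3pm,3pm,1pm,2pm) — 5.
Roadmap=2pm: (2pm,3pm,2pm,1pm) (3pm,3pm,2pm,1pm) (3pm,3pm,2pm,2pm) — 3.
Summing: 5 + 3 = 8.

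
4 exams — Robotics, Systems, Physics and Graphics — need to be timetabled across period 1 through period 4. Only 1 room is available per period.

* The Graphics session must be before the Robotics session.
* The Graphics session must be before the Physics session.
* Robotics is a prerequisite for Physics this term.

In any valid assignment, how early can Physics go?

Precedence pushes Physics to at least period 3.
Physics at period 3 is achievable: Systems=period 4; Graphics=period 1; Robotics=period 2; Physics=period 3.

period 3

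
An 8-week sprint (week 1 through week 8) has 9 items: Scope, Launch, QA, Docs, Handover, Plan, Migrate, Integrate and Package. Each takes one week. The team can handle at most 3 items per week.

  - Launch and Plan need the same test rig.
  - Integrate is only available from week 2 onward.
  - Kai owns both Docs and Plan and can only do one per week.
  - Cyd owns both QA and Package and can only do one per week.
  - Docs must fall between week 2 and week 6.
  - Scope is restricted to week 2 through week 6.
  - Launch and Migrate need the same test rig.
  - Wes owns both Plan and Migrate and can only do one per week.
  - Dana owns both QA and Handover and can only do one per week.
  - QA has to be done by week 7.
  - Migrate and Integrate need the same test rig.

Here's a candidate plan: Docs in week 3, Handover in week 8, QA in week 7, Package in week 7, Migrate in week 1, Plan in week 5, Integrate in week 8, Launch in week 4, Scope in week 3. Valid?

Invalid. Cyd owns both QA and Package and can only do one per week.

Wes owns both Plan and Migrate and can only do one per week — holds.
Kai owns both Docs and Plan and can only do one per week — holds.
Dana owns both QA and Handover and can only do one per week — holds.
The team can handle at most 3 items per week — holds.
Docs must fall between week 2 and week 6 — holds.
Integrate is only available from week 2 onward — holds.
Launch and Plan need the same test rig — holds.
Cyd owns both QA and Package and can only do one per week — violated.
Launch and Migrate need the same test rig — holds.
Scope is restricted to week 2 through week 6 — holds.
QA has to be done by week 7 — holds.
Migrate and Integrate need the same test rig — holds.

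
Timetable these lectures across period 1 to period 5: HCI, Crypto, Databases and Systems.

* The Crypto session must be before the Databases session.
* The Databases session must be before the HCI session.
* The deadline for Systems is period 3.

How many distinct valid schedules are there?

30

Splitting on HCI: it can be period 3 (3), period 4 (9), period 5 (18). Listing each branch's schedules as (Crypto, Databases, Systems) by period number:
HCI=period 3: (1,2,1) (1,2,2) (1,2,3) — 3.
HCI=period 4: (1,2,1) (1,2,2) (1,2,3) (1,3,1) (1,3,2) (1,3,3) (2,3,1) (2,3,2) (2,3,3) — 9.
HCI=period 5: (1,2,1) (1,2,2) (1,2,3) (1,3,1) (1,3,2) (1,3,3) (1,4,1) (1,4,2) (1,4,3) (2,3,1) (2,3,2) (2,3,3) (2,4,1) (2,4,2) (2,4,3) (3,4,1) (3,4,2) (3,4,3) — 18.
Summing: 3 + 9 + 18 = 30.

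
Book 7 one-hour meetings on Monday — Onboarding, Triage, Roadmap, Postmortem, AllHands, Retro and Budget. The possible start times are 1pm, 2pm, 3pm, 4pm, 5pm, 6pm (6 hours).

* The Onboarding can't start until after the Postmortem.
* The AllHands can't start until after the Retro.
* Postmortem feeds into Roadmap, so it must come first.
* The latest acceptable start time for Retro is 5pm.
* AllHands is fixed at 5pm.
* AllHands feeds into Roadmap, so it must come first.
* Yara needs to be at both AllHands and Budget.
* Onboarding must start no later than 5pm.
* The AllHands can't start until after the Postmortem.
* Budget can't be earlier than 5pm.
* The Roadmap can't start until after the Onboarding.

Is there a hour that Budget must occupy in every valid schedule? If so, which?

6pm

Budget's window is 5pm–6pm.
AllHands is fixed at 5pm, and Budget can't share a hour with AllHands.
So Budget must be 6pm.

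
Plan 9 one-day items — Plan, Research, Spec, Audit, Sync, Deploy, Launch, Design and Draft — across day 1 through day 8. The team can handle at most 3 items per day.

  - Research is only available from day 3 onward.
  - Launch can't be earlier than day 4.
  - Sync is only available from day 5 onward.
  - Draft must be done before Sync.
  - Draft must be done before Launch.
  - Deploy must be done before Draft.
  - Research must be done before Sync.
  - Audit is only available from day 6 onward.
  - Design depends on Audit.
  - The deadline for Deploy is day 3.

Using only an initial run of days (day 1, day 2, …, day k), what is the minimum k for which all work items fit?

The precedence chain requires at least 3 distinct days.
With at most 3 per day and 9 work items, at least 3 days are needed.
Propagating the time windows through the other constraints, Design can't land before day 7, so the schedule must run through at least day 7.
7 works (last occupied day: day 7): for example Plan -> day 1; Draft -> day 2; Sync -> day 5; Audit -> day 6; Design -> day 7; Launch -> day 4; Spec -> day 1; Deploy -> day 1; Research -> day 3.

7 days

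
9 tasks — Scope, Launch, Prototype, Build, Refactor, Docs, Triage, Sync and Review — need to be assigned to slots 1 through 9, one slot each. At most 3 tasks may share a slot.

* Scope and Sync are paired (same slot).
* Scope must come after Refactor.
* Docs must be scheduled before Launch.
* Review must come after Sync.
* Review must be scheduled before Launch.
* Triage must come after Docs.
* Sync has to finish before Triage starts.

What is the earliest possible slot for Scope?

Precedence pushes Scope to at least 2; Scope must be in the same slot as Sync, which can't be after 7, so Scope is at most 7.
Scope at 2 is achievable: Prototype -> 1, Triage -> 3, Review -> 3, Launch -> 4, Sync -> 2, Scope -> 2, Build -> 2, Docs -> 1, Refactor -> 1.

2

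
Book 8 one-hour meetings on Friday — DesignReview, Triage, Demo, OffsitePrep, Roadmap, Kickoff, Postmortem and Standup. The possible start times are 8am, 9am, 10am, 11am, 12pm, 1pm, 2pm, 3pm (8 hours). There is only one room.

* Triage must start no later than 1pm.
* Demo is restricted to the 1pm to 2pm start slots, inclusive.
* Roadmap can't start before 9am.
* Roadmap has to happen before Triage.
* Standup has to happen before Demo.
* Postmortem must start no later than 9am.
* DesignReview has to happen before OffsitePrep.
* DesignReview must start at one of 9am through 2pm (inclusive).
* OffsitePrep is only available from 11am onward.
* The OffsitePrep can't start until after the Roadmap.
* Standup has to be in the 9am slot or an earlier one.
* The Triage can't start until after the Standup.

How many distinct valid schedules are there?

Splitting on DesignReview: it can be 10am (14), 11am (14), 12pm (12), 1pm (6), 2pm (6). Listing each branch's schedules as (Triage, Demo, OffsitePrep, Roadmap, Kickoff, Postmortem, Standup):
DesignReview=10am: (12pm,1pm,2pm,11am,3pm,8am,9am) (12pm,1pm,2pm,11am,3pm,9am,8am) (12pm,1pm,3pm,11am,2pm,8am,9am) (12pm,1pm,3pm,11am,2pm,9am,8am) (12pm,2pm,1pm,11am,3pm,8am,9am) (12pm,2pm,1pm,11am,3pm,9am,8am) (12pm,2pm,3pm,11am,1pm,8am,9am) (12pm,2pm,3pm,11am,1pm,9am,8am) (1pm,2pm,12pm,11am,3pm,8am,9am) (1pm,2pm,12pm,11am,3pm,9am,8am) (1pm,2pm,3pm,11am,12pm,8am,9am) (1pm,2pm,3pm,11am,12pm,9am,8am) (1pm,2pm,3pm,12pm,11am,8am,9am) (1pm,2pm,3pm,12pm,11am,9am,8am) — 14.
DesignReview=11am: (12pm,1pm,2pm,10am,3pm,8am,9am) (12pm,1pm,2pm,10am,3pm,9am,8am) (12pm,1pm,3pm,10am,2pm,8am,9am) (12pm,1pm,3pm,10am,2pm,9am,8am) (12pm,2pm,1pm,10am,3pm,8am,9am) (12pm,2pm,1pm,10am,3pm,9am,8am) (12pm,2pm,3pm,10am,1pm,8am,9am) (12pm,2pm,3pm,10am,1pm,9am,8am) (1pm,2pm,12pm,10am,3pm,8am,9am) (1pm,2pm,12pm,10am,3pm,9am,8am) (1pm,2pm,3pm,10am,12pm,8am,9am) (1pm,2pm,3pm,10am,12pm,9am,8am) (1pm,2pm,3pm,12pm,10am,8am,9am) (1pm,2pm,3pm,12pm,10am,9am,8am) — 14.
DesignReview=12pm: (11am,1pm,2pm,10am,3pm,8am,9am) (11am,1pm,2pm,10am,3pm,9am,8am) (11am,1pm,3pm,10am,2pm,8am,9am) (11am,1pm,3pm,10am,2pm,9am,8am) (11am,2pm,1pm,10am,3pm,8am,9am) (11am,2pm,1pm,10am,3pm,9am,8am) (11am,2pm,3pm,10am,1pm,8am,9am) (11am,2pm,3pm,10am,1pm,9am,8am) (1pm,2pm,3pm,10am,11am,8am,9am) (1pm,2pm,3pm,10am,11am,9am,8am) (1pm,2pm,3pm,11am,10am,8am,9am) (1pm,2pm,3pm,11am,10am,9am,8am) — 12.
DesignReview=1pm: (11am,2pm,3pm,10am,12pm,8am,9am) (11am,2pm,3pm,10am,12pm,9am,8am) (12pm,2pm,3pm,10am,11am,8am,9am) (12pm,2pm,3pm,10am,11am,9am,8am) (12pm,2pm,3pm,11am,10am,8am,9am) (12pm,2pm,3pm,11am,10am,9am,8am) — 6.
DesignReview=2pm: (11am,1pm,3pm,10am,12pm,8am,9am) (11am,1pm,3pm,10am,12pm,9am,8am) (12pm,1pm,3pm,10am,11am,8am,9am) (12pm,1pm,3pm,10am,11am,9am,8am) (12pm,1pm,3pm,11am,10am,8am,9am) (12pm,1pm,3pm,11am,10am,9am,8am) — 6.
Summing: 14 + 14 + 12 + 6 + 6 = 52.

52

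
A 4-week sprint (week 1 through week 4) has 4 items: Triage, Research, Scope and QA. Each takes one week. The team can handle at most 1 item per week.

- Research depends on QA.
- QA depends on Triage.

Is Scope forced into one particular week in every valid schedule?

Scope can be week 1 (e.g. Research -> week 4; QA -> week 3; Scope -> week 1; Triage -> week 2) or week 2 (e.g. Triage=week 1, QA=week 3, Scope=week 2, Research=week 4).

No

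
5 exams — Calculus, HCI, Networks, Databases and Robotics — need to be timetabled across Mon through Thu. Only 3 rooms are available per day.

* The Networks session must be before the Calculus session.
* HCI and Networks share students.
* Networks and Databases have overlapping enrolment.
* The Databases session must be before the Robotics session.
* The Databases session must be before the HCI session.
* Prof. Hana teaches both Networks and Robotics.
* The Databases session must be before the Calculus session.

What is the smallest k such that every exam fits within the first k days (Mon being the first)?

3 days

The precedence chain requires at least 2 distinct days.
With at most 3 per day and 5 exams, at least 2 days are needed.
Could 2 days be enough, i.e. nothing placed later than Tue? No: Calculus must come after Networks (at Mon or later) → {Tue}; Networks must come before Calculus (at Tue or earlier) → {Mon}; Robotics must come after Databases (at Mon or later) → {Tue}; Databases must come before Robotics (at Tue or earlier) → {Mon}; Databases can't share with Networks (Mon) → nothing is left.
So 2 days is not enough.
3 works (last occupied day: Wed): for example HCI=Wed; Calculus=Wed; Networks=Tue; Databases=Mon; Robotics=Wed.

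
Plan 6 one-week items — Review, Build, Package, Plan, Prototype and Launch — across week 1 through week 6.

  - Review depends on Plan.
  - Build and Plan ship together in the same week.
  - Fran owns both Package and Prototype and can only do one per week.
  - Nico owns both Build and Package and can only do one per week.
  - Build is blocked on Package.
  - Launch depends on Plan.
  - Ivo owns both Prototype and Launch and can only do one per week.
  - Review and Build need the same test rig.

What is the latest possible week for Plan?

Plan must be in the same week as Build, which can't be before week 2, so Plan is at least week 2; downstream work caps Plan at week 5.
Plan at week 5 is achievable: Review=week 6, Launch=week 6, Plan=week 5, Package=week 1, Build=week 5, Prototype=week 2.

week 5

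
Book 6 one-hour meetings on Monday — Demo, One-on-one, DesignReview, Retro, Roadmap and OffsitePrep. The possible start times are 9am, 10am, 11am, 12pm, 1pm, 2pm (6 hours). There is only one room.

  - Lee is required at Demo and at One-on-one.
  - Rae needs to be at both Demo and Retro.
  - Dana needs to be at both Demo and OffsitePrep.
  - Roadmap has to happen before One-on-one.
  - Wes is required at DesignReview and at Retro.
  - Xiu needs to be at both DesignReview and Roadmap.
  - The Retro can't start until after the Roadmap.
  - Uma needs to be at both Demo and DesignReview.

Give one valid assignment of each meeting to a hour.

Demo=12pm, DesignReview=1pm, Retro=11am, OffsitePrep=2pm, One-on-one=10am, Roadmap=9am

Checking: Roadmap(9am) before Retro(11am); Roadmap(9am) before One-on-one(10am); Demo(12pm) != One-on-one(10am); Demo(12pm) != Retro(11am); Demo(12pm) != OffsitePrep(2pm); DesignReview(1pm) != Roadmap(9am); DesignReview(1pm) != Retro(11am); Demo(12pm) != DesignReview(1pm); max 1 per hour (cap 1).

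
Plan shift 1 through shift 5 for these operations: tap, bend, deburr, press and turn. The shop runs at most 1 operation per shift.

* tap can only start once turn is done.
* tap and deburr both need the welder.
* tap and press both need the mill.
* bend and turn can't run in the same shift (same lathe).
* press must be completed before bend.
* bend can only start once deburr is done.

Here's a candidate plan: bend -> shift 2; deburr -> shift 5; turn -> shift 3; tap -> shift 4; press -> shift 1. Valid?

Invalid. bend can only start once deburr is done.

tap and deburr both need the welder — holds.
tap and press both need the mill — holds.
bend and turn can't run in the same shift (same lathe) — holds.
The shop runs at most 1 operation per shift — holds.
tap can only start once turn is done — holds.
press must be completed before bend — holds.
bend can only start once deburr is done — violated.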